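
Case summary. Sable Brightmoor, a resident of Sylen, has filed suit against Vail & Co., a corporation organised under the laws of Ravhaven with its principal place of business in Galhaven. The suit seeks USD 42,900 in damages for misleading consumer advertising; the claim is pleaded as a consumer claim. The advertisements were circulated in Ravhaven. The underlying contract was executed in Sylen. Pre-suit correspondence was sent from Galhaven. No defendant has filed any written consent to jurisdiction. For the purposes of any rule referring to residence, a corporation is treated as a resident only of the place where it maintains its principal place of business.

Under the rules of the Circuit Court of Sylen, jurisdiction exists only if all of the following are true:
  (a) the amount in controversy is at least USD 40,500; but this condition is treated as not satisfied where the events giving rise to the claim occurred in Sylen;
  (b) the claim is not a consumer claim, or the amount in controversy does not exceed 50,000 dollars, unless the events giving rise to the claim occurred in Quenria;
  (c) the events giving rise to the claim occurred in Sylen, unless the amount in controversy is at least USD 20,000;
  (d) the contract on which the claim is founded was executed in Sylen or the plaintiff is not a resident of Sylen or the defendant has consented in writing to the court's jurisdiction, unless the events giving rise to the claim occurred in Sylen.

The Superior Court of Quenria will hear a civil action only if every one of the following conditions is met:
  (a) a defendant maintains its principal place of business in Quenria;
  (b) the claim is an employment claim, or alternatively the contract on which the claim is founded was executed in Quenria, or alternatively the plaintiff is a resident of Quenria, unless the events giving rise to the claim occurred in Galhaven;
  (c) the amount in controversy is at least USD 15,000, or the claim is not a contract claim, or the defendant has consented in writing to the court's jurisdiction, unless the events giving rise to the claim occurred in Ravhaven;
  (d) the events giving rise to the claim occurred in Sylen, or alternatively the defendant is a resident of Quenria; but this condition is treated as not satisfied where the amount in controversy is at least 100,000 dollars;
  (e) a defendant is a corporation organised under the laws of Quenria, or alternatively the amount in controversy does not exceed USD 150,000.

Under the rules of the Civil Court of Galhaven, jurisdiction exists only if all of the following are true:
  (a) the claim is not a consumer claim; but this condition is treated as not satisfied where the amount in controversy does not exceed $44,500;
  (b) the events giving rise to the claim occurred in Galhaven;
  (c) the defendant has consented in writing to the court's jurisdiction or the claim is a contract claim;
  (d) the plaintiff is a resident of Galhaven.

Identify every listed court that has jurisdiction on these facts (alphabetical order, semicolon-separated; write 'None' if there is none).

the Circuit Court of Sylen

The Circuit Court of Sylen:
  (a) The amount in controversy is $42,900, which meets the 40,500 dollars floor. And the carve-out is inapplicable — the operative events occurred in Ravhaven, not Sylen. Met.
  (b) The amount in controversy is 42,900 dollars, within the 50,000 dollars ceiling, so this disjunct is met. Condition met.
  (c) The operative events occurred in Ravhaven, not Sylen. However, the amount in controversy is $42,900, which meets the $20,000 floor, so the 'unless' proviso supplies this condition. Satisfied.
  (d) The contract was executed in Sylen, so this disjunct is met. Satisfied.
  → The court has jurisdiction.
The Superior Court of Quenria:
  (a) The corporate defendant(s) have their principal place of business in Galhaven, not Quenria. Condition not met.
  (b) The claim is a consumer claim, not an employment claim; the contract was executed in Sylen, not Quenria; the plaintiff resides in Sylen, not Quenria — every alternative fails. And the operative events occurred in Ravhaven, not Galhaven, so the proviso does not save it. Condition not met.
  (c) The amount in controversy is $42,900, which meets the $15,000 floor, so one alternative holds. Met.
  (d) The operative events occurred in Ravhaven, not Sylen; the defendant resides in Galhaven, not Quenria — every alternative fails. Condition not met.
  (e) The amount in controversy is $42,900, within the USD 150,000 ceiling, so this disjunct is met. Satisfied.
  → At least one condition fails; no jurisdiction.
The Civil Court of Galhaven:
  (a) The claim is a consumer claim. Fails.
  (b) The operative events occurred in Ravhaven, not Galhaven. Fails.
  (c) No such written consent has been filed; the claim is a consumer claim, not a contract claim — no alternative holds. Fails.
  (d) The plaintiff resides in Sylen, not Galhaven. Fails.
  → At least one condition fails; no jurisdiction.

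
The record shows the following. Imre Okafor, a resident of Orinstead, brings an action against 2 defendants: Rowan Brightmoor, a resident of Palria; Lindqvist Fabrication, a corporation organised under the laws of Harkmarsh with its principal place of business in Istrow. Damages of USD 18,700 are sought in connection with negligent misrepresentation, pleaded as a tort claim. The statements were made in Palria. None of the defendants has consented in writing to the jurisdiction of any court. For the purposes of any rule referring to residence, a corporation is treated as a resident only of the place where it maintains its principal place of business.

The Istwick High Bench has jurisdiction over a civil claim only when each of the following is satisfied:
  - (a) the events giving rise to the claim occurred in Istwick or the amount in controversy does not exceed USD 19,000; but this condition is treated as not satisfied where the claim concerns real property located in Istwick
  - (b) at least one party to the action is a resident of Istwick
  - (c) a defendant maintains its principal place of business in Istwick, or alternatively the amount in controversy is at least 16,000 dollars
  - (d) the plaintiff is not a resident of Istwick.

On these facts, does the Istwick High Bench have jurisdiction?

No

The Istwick High Bench:
  (a) The amount in controversy is USD 18,700, within the USD 19,000 ceiling — that alternative is enough. And the carve-out is inapplicable — the claim does not concern real property. Satisfied.
  (b) No party resides in Istwick. Not satisfied.
  (c) The amount in controversy is $18,700, which meets the USD 16,000 floor, so one alternative holds. Satisfied.
  (d) The plaintiff resides in Orinstead, which is not Istwick. Satisfied.
  → At least one condition fails; no jurisdiction.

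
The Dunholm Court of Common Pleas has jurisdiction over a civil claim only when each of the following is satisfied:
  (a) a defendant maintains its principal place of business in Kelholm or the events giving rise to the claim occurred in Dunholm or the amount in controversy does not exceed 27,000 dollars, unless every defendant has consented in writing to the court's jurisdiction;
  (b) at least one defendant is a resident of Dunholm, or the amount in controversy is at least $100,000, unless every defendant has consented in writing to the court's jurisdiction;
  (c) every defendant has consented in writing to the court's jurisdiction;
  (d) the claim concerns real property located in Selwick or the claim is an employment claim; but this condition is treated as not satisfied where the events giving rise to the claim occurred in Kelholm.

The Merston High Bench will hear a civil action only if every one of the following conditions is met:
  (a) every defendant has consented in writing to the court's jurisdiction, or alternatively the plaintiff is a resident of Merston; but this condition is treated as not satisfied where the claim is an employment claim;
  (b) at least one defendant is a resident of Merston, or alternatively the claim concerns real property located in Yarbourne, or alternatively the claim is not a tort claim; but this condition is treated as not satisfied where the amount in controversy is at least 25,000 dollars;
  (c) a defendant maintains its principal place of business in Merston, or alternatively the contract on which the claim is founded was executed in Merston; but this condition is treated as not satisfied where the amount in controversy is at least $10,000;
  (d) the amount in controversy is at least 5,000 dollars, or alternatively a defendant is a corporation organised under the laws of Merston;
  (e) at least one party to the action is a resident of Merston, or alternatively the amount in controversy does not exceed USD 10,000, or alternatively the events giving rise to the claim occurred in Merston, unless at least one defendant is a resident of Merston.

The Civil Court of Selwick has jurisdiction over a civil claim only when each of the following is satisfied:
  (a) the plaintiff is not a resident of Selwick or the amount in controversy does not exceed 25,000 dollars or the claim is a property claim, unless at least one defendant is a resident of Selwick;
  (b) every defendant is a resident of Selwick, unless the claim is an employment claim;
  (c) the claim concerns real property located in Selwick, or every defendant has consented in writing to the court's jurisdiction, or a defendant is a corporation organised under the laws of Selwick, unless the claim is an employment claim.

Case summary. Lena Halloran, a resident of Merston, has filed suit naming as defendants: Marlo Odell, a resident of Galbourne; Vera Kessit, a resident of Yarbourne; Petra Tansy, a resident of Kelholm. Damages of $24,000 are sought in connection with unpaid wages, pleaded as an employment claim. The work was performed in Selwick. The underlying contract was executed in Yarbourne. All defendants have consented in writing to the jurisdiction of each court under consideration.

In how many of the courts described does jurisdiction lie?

2

The Dunholm Court of Common Pleas:
  (a) The amount in controversy is USD 24,000, within the $27,000 ceiling, which satisfies one of the alternatives. Condition met.
  (b) No defendant resides in Dunholm (they reside in Galbourne, Yarbourne, Kelholm); the amount in controversy is 24,000 dollars, below the $100,000 floor — no alternative holds. But every defendant has filed written consent, and the 'unless' clause therefore excuses the requirement. Met.
  (c) Every defendant has filed written consent. Met.
  (d) The claim is an employment claim — that alternative is enough. The carve-out does not apply: the operative events occurred in Selwick, not Kelholm. Satisfied.
  → Every requirement is satisfied — jurisdiction.
The Merston High Bench:
  (a) Every defendant has filed written consent, so this disjunct is met. But the carve-out bites: the claim is an employment claim. Condition not met.
  (b) The claim is an employment claim, not a tort claim, which satisfies one of the alternatives. The exception is not triggered, since the amount in controversy is $24,000, below the USD 25,000 floor. Met.
  (c) No defendant is a corporation; the contract was executed in Yarbourne, not Merston — no alternative holds. Not met.
  (d) The amount in controversy is USD 24,000, which meets the USD 5,000 floor, so this disjunct is met. Condition met.
  (e) Lena Halloran resides in Merston, so one alternative holds. Met.
  → The court lacks jurisdiction.
The Civil Court of Selwick:
  (a) The plaintiff resides in Merston, which is not Selwick — that alternative is enough. Satisfied.
  (b) The defendants reside as follows — Marlo Odell in Galbourne, Vera Kessit in Yarbourne, Petra Tansy in Kelholm — not all in Selwick. But the claim is an employment claim, and the 'unless' clause therefore excuses the requirement. Condition met.
  (c) Every defendant has filed written consent, which satisfies one of the alternatives. Condition met.
  → The court has jurisdiction.
Courts with jurisdiction: the Dunholm Court of Common Pleas, the Civil Court of Selwick — 2 in total.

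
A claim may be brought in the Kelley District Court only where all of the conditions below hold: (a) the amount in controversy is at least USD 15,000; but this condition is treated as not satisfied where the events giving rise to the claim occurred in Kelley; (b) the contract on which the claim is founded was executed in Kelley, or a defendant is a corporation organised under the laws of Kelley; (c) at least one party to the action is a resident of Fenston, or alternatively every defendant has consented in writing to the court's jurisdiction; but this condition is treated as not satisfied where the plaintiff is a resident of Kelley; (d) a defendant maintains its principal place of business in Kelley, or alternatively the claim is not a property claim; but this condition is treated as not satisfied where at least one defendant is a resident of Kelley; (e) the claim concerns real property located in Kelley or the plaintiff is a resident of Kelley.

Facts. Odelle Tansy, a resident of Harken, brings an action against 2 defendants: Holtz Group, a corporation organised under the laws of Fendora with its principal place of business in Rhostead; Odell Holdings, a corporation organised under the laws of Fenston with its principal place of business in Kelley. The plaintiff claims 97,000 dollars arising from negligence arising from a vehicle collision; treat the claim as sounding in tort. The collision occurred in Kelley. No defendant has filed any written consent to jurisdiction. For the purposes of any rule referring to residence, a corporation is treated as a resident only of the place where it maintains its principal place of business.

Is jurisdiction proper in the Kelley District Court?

The Kelley District Court:
  (a) The amount in controversy is $97,000, which meets the 15,000 dollars floor. But the carve-out bites: the operative events occurred in Kelley. Condition not met.
  (b) No contract (and hence no place of execution) is alleged; the corporate defendant(s) are organised in Fendora, Fenston, not Kelley — no alternative holds. Condition not met.
  (c) No party resides in Fenston; no such written consent has been filed — none of the alternatives is met. Not satisfied.
  (d) Odell Holdings has its principal place of business in Kelley, so one alternative holds. But Odell Holdings resides in Kelley, triggering the carve-out and defeating this condition. Not met.
  (e) The claim does not concern real property; the plaintiff resides in Harken, not Kelley — every alternative fails. Fails.
  → No jurisdiction.

No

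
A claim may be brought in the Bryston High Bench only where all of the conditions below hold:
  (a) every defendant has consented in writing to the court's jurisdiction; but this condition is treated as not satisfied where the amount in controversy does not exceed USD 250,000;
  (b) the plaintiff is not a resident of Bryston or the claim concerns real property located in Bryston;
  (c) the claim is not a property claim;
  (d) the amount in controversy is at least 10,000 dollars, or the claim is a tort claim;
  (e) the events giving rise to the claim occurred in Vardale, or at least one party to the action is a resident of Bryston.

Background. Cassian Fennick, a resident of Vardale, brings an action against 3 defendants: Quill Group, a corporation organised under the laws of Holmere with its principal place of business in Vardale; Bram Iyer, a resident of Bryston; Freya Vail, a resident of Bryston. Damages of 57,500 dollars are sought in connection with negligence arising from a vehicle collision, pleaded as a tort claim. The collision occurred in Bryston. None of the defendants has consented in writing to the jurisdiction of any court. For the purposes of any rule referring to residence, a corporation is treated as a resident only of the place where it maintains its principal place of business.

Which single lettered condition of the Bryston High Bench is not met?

The Bryston High Bench:
  (a) No such written consent has been filed. Not met.
  (b) The plaintiff resides in Vardale, which is not Bryston — that alternative is enough. Met.
  (c) The claim is a tort claim, not a property claim. Met.
  (d) The amount in controversy is 57,500 dollars, which meets the USD 10,000 floor, so one alternative holds. Satisfied.
  (e) Bram Iyer resides in Bryston, so one alternative holds. Met.
Only condition (a) fails.

(a)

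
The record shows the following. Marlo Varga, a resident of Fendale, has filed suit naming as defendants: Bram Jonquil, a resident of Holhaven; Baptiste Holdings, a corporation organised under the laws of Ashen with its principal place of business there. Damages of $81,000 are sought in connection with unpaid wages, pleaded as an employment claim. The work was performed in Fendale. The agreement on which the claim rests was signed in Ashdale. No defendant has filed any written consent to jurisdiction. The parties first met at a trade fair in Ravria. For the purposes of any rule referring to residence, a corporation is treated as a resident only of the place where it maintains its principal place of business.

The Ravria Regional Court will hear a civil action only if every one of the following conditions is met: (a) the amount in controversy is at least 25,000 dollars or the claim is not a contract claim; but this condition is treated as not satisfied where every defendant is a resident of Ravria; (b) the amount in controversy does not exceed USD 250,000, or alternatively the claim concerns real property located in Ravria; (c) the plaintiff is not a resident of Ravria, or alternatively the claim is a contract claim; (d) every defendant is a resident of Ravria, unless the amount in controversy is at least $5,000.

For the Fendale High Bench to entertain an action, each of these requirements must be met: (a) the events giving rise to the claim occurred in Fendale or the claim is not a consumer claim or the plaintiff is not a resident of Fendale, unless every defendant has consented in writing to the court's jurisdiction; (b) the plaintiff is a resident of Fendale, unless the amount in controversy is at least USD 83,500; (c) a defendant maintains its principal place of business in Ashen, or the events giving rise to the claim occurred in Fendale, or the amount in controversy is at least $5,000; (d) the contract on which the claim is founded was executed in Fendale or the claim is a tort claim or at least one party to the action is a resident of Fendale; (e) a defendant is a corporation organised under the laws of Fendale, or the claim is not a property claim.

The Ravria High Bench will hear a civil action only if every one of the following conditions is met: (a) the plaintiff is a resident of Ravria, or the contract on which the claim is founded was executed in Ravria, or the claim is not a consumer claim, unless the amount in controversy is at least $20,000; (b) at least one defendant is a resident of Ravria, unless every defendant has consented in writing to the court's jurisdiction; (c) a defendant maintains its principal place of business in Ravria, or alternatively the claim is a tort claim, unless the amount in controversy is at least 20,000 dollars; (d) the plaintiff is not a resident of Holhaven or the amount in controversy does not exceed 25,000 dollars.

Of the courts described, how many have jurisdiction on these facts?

2

The Ravria Regional Court:
  (a) The amount in controversy is 81,000 dollars, which meets the 25,000 dollars floor, so this disjunct is met. The carve-out does not apply: the defendants reside as follows — Bram Jonquil in Holhaven, Baptiste Holdings in Ashen — not all in Ravria. Condition met.
  (b) The amount in controversy is 81,000 dollars, within the USD 250,000 ceiling, so this disjunct is met. Satisfied.
  (c) The plaintiff resides in Fendale, which is not Ravria, so this disjunct is met. Met.
  (d) The defendants reside as follows — Bram Jonquil in Holhaven, Baptiste Holdings in Ashen — not all in Ravria. But the amount in controversy is $81,000, which meets the USD 5,000 floor, and the 'unless' clause therefore excuses the requirement. Condition met.
  → All conditions met; jurisdiction exists.
The Fendale High Bench:
  (a) The operative events occurred in Fendale, which satisfies one of the alternatives. Satisfied.
  (b) The plaintiff resides in Fendale. Met.
  (c) Baptiste Holdings has its principal place of business in Ashen, so this disjunct is met. Satisfied.
  (d) Marlo Varga resides in Fendale, so this disjunct is met. Satisfied.
  (e) The claim is an employment claim, not a property claim, so one alternative holds. Satisfied.
  → The court has jurisdiction.
The Ravria High Bench:
  (a) The claim is an employment claim, not a consumer claim, which satisfies one of the alternatives. Condition met.
  (b) No defendant resides in Ravria (they reside in Holhaven, Ashen). The proviso offers no rescue either, since no such written consent has been filed. Not met.
  (c) The corporate defendant(s) have their principal place of business in Ashen, not Ravria; the claim is an employment claim, not a tort claim — no alternative holds. But the amount in controversy is 81,000 dollars, which meets the 20,000 dollars floor, and the 'unless' clause therefore excuses the requirement. Satisfied.
  (d) The plaintiff resides in Fendale, which is not Holhaven, so one alternative holds. Condition met.
  → No jurisdiction.
Courts with jurisdiction: the Ravria Regional Court, the Fendale High Bench — 2 in total.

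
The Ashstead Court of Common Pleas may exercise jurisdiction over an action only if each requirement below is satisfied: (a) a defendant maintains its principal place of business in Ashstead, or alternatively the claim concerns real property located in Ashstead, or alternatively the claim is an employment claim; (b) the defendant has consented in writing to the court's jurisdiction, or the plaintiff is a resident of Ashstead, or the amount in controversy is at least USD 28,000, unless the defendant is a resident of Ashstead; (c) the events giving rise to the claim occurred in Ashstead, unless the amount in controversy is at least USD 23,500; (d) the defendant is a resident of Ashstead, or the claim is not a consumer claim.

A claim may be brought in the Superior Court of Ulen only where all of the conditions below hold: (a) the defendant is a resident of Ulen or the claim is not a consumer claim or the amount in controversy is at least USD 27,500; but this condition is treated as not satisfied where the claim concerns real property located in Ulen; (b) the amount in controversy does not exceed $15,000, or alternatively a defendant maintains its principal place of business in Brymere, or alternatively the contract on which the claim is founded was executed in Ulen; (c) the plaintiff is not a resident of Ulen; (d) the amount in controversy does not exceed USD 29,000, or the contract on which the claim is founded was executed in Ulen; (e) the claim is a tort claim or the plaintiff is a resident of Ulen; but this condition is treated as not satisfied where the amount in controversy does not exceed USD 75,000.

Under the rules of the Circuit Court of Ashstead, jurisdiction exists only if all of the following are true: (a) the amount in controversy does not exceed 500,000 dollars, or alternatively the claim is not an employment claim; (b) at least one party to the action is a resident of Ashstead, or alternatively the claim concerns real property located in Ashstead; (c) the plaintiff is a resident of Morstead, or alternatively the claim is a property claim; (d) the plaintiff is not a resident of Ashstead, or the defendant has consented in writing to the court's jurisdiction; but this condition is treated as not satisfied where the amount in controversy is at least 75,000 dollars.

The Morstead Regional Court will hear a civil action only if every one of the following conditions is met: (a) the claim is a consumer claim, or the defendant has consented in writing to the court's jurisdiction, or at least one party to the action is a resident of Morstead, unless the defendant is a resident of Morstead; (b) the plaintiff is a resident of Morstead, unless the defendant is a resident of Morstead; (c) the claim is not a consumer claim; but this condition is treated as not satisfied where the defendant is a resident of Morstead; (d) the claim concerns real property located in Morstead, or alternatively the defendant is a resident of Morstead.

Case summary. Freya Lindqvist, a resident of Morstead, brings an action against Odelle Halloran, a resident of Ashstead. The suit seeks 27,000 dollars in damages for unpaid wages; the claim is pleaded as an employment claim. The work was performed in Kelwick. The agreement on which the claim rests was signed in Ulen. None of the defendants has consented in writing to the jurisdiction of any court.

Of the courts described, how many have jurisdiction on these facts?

2

The Ashstead Court of Common Pleas:
  (a) The claim is an employment claim — that alternative is enough. Condition met.
  (b) No such written consent has been filed; the plaintiff resides in Morstead, not Ashstead; the amount in controversy is USD 27,000, below the 28,000 dollars floor — no alternative holds. But the defendant resides in Ashstead, and the 'unless' clause therefore excuses the requirement. Satisfied.
  (c) The operative events occurred in Kelwick, not Ashstead. However, the amount in controversy is $27,000, which meets the 23,500 dollars floor, so the 'unless' proviso supplies this condition. Condition met.
  (d) The defendant resides in Ashstead, so one alternative holds. Condition met.
  → The court has jurisdiction.
The Superior Court of Ulen:
  (a) The claim is an employment claim, not a consumer claim, so this disjunct is met. The carve-out does not apply: the claim does not concern real property. Satisfied.
  (b) The contract was executed in Ulen — that alternative is enough. Condition met.
  (c) The plaintiff resides in Morstead, which is not Ulen. Met.
  (d) The amount in controversy is $27,000, within the USD 29,000 ceiling, so one alternative holds. Satisfied.
  (e) The claim is an employment claim, not a tort claim; the plaintiff resides in Morstead, not Ulen — no alternative holds. Not satisfied.
  → The court lacks jurisdiction.
The Circuit Court of Ashstead:
  (a) The amount in controversy is 27,000 dollars, within the 500,000 dollars ceiling, so one alternative holds. Met.
  (b) Odelle Halloran resides in Ashstead — that alternative is enough. Condition met.
  (c) The plaintiff resides in Morstead — that alternative is enough. Satisfied.
  (d) The plaintiff resides in Morstead, which is not Ashstead, so this disjunct is met. The exception is not triggered, since the amount in controversy is $27,000, below the USD 75,000 floor. Condition met.
  → All conditions met; jurisdiction exists.
The Morstead Regional Court:
  (a) Freya Lindqvist resides in Morstead — that alternative is enough. Met.
  (b) The plaintiff resides in Morstead. Satisfied.
  (c) The claim is an employment claim, not a consumer claim. And the carve-out is inapplicable — the defendant resides in Ashstead, not Morstead. Satisfied.
  (d) The claim does not concern real property; the defendant resides in Ashstead, not Morstead — none of the alternatives is met. Not met.
  → No jurisdiction.
Courts with jurisdiction: the Ashstead Court of Common Pleas, the Circuit Court of Ashstead — 2 in total.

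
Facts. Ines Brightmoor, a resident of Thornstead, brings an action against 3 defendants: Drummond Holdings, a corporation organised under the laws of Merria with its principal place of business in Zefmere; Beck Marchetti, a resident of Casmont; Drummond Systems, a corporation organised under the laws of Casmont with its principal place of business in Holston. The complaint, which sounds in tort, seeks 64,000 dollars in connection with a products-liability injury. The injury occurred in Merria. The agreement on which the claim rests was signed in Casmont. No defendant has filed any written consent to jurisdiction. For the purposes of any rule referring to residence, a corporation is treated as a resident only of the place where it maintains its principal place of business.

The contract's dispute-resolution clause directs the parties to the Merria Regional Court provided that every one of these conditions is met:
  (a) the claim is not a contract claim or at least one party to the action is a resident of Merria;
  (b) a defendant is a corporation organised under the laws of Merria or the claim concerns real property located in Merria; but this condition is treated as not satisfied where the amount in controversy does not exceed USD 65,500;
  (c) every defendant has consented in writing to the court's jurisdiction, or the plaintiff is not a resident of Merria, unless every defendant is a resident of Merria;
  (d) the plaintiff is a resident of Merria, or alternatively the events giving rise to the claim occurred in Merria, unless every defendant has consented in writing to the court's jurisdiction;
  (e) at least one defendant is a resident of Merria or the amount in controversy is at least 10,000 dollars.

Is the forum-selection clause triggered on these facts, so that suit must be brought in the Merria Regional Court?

No

The Merria Regional Court:
  (a) The claim is a tort claim, not a contract claim — that alternative is enough. Met.
  (b) Drummond Holdings is organised under the laws of Merria, so one alternative holds. But the amount in controversy is $64,000, within the 65,500 dollars ceiling, triggering the carve-out and defeating this condition. Not met.
  (c) The plaintiff resides in Thornstead, which is not Merria, which satisfies one of the alternatives. Condition met.
  (d) The operative events occurred in Merria, so this disjunct is met. Condition met.
  (e) The amount in controversy is $64,000, which meets the 10,000 dollars floor — that alternative is enough. Satisfied.
  → Forum clause is not triggered.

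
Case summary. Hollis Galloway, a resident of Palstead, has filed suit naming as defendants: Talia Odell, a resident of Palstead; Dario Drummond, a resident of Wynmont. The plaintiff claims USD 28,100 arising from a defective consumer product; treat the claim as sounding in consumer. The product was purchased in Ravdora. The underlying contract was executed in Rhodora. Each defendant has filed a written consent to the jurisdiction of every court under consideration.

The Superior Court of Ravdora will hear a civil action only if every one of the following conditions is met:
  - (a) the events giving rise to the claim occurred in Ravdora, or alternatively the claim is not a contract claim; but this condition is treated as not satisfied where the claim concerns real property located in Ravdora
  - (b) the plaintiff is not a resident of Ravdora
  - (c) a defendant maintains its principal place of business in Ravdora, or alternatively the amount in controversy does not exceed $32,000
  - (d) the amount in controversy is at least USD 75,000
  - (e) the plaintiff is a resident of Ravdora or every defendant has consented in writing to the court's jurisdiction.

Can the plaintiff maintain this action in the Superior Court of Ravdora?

The Superior Court of Ravdora:
  (a) The operative events occurred in Ravdora, so this disjunct is met. The exception is not triggered, since the claim does not concern real property. Satisfied.
  (b) The plaintiff resides in Palstead, which is not Ravdora. Met.
  (c) The amount in controversy is 28,100 dollars, within the $32,000 ceiling, which satisfies one of the alternatives. Condition met.
  (d) The amount in controversy is USD 28,100, below the $75,000 floor. Not satisfied.
  (e) Every defendant has filed written consent, which satisfies one of the alternatives. Condition met.
  → At least one condition fails; no jurisdiction.

No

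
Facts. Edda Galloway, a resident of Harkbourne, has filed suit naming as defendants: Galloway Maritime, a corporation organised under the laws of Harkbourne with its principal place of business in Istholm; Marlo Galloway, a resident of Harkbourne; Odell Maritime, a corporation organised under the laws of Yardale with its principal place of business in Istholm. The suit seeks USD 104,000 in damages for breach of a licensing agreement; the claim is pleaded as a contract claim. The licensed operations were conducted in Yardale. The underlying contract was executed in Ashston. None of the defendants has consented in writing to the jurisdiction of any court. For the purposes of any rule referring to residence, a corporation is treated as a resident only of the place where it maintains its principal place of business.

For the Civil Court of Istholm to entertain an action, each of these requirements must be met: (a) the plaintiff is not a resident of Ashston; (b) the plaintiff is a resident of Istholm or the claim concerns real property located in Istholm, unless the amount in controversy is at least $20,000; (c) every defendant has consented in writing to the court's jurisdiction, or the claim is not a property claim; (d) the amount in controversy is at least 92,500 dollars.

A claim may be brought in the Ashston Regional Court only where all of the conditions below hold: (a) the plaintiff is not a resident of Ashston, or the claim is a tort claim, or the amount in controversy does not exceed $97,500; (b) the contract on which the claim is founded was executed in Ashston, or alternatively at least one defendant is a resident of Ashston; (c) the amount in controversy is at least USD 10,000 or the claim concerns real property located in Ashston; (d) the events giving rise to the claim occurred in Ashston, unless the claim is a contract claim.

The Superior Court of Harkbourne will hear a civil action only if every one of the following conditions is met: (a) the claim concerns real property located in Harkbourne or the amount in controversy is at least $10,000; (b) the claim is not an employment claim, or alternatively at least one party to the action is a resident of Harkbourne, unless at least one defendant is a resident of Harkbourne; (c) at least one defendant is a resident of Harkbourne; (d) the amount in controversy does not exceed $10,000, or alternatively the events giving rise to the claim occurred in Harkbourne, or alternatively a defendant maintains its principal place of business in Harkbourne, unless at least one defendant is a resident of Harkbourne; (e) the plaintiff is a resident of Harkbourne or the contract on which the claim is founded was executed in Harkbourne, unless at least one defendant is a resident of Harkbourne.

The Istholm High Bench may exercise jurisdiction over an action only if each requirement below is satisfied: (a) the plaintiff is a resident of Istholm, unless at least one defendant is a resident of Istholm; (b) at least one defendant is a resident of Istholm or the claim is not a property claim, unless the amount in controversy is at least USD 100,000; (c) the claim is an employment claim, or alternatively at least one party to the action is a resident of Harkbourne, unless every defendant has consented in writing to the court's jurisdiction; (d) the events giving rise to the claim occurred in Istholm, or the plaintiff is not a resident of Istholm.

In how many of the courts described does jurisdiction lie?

The Civil Court of Istholm:
  (a) The plaintiff resides in Harkbourne, which is not Ashston. Met.
  (b) The plaintiff resides in Harkbourne, not Istholm; the claim does not concern real property — no alternative holds. But the amount in controversy is 104,000 dollars, which meets the $20,000 floor, and the 'unless' clause therefore excuses the requirement. Satisfied.
  (c) The claim is a contract claim, not a property claim — that alternative is enough. Condition met.
  (d) The amount in controversy is USD 104,000, which meets the $92,500 floor. Met.
  → All conditions met; jurisdiction exists.
The Ashston Regional Court:
  (a) The plaintiff resides in Harkbourne, which is not Ashston — that alternative is enough. Met.
  (b) The contract was executed in Ashston, which satisfies one of the alternatives. Condition met.
  (c) The amount in controversy is 104,000 dollars, which meets the USD 10,000 floor, so this disjunct is met. Satisfied.
  (d) The operative events occurred in Yardale, not Ashston. The proviso rescues it, though: the claim is a contract claim. Satisfied.
  → The court has jurisdiction.
The Superior Court of Harkbourne:
  (a) The amount in controversy is USD 104,000, which meets the 10,000 dollars floor, which satisfies one of the alternatives. Met.
  (b) The claim is a contract claim, not an employment claim, which satisfies one of the alternatives. Met.
  (c) Marlo Galloway resides in Harkbourne. Satisfied.
  (d) The amount in controversy is 104,000 dollars, above the 10,000 dollars ceiling; the operative events occurred in Yardale, not Harkbourne; the corporate defendant(s) have their principal place of business in Istholm, not Harkbourne — none of the alternatives is met. The proviso rescues it, though: Marlo Galloway resides in Harkbourne. Met.
  (e) The plaintiff resides in Harkbourne, so one alternative holds. Condition met.
  → Every requirement is satisfied — jurisdiction.
The Istholm High Bench:
  (a) The plaintiff resides in Harkbourne, not Istholm. The proviso rescues it, though: Galloway Maritime resides in Istholm. Condition met.
  (b) Galloway Maritime resides in Istholm, so one alternative holds. Condition met.
  (c) Edda Galloway resides in Harkbourne — that alternative is enough. Condition met.
  (d) The plaintiff resides in Harkbourne, which is not Istholm, so this disjunct is met. Met.
  → Jurisdiction lies.
Courts with jurisdiction: the Civil Court of Istholm, the Ashston Regional Court, the Superior Court of Harkbourne, the Istholm High Bench — 4 in total.

4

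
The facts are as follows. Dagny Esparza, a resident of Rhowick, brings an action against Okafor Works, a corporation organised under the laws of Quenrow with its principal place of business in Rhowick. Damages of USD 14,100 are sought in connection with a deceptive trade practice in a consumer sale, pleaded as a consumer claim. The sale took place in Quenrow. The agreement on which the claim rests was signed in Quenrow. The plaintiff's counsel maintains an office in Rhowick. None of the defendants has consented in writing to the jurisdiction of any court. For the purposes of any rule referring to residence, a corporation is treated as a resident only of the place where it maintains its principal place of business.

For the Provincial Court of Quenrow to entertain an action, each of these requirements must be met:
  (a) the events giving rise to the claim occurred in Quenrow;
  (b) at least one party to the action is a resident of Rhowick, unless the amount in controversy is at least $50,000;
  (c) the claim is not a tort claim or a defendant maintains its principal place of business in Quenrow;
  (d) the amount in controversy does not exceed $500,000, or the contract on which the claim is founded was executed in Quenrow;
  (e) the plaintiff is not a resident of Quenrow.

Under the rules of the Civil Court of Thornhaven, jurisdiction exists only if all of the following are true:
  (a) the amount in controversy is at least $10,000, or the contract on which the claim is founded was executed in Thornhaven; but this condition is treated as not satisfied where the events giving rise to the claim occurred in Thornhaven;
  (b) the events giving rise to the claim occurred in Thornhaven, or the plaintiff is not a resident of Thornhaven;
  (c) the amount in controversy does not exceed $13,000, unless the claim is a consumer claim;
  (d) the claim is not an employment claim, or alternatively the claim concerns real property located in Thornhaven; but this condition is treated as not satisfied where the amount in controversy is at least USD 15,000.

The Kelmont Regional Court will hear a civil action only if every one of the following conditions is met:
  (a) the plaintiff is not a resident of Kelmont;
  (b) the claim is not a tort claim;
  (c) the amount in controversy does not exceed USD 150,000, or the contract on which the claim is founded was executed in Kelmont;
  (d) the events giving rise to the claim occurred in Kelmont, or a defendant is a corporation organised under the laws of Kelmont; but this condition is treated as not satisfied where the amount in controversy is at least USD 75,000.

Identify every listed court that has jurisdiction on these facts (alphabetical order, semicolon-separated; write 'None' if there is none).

The Provincial Court of Quenrow:
  (a) The operative events occurred in Quenrow. Met.
  (b) Dagny Esparza resides in Rhowick. Met.
  (c) The claim is a consumer claim, not a tort claim, so one alternative holds. Condition met.
  (d) The amount in controversy is USD 14,100, within the 500,000 dollars ceiling — that alternative is enough. Met.
  (e) The plaintiff resides in Rhowick, which is not Quenrow. Satisfied.
  → Jurisdiction lies.
The Civil Court of Thornhaven:
  (a) The amount in controversy is USD 14,100, which meets the USD 10,000 floor, so this disjunct is met. The exception is not triggered, since the operative events occurred in Quenrow, not Thornhaven. Satisfied.
  (b) The plaintiff resides in Rhowick, which is not Thornhaven, so this disjunct is met. Condition met.
  (c) The amount in controversy is USD 14,100, above the 13,000 dollars ceiling. But the claim is a consumer claim, and the 'unless' clause therefore excuses the requirement. Condition met.
  (d) The claim is a consumer claim, not an employment claim, so one alternative holds. The carve-out does not apply: the amount in controversy is $14,100, below the USD 15,000 floor. Condition met.
  → Every requirement is satisfied — jurisdiction.
The Kelmont Regional Court:
  (a) The plaintiff resides in Rhowick, which is not Kelmont. Condition met.
  (b) The claim is a consumer claim, not a tort claim. Met.
  (c) The amount in controversy is 14,100 dollars, within the 150,000 dollars ceiling, so one alternative holds. Condition met.
  (d) The operative events occurred in Quenrow, not Kelmont; the corporate defendant(s) are organised in Quenrow, not Kelmont — none of the alternatives is met. Fails.
  → No jurisdiction.

the Civil Court of Thornhaven; the Provincial Court of Quenrow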